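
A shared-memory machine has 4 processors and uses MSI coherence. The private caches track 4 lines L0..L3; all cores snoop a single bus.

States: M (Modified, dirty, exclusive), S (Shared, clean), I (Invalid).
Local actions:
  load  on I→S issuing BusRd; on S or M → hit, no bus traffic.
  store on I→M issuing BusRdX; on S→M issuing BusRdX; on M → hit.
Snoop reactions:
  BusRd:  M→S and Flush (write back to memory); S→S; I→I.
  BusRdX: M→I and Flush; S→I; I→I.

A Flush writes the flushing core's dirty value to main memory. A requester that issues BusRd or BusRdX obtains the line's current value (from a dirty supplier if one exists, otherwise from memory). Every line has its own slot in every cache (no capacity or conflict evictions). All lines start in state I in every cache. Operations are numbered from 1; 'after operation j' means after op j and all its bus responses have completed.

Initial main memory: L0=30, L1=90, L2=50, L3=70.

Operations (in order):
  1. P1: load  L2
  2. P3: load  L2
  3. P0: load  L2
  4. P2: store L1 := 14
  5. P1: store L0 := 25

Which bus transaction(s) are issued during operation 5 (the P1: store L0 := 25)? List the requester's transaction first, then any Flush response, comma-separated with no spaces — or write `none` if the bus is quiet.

step 1: P1: load  L2  ⟶  ISII  (L2)  txn=BusRd  M[L2]=50
step 2: P3: load  L2  ⟶  ISIS  (L2)  txn=BusRd  M[L2]=50
step 3: P0: load  L2  ⟶  SSIS  (L2)  txn=BusRd  M[L2]=50
step 4: P2: store L1 := 14  ⟶  IIMI  (L1)  txn=BusRdX  M[L1]=90
step 5: P1: store L0 := 25  ⟶  IMII  (L0)  txn=BusRdX  M[L0]=30

bus = BusRdX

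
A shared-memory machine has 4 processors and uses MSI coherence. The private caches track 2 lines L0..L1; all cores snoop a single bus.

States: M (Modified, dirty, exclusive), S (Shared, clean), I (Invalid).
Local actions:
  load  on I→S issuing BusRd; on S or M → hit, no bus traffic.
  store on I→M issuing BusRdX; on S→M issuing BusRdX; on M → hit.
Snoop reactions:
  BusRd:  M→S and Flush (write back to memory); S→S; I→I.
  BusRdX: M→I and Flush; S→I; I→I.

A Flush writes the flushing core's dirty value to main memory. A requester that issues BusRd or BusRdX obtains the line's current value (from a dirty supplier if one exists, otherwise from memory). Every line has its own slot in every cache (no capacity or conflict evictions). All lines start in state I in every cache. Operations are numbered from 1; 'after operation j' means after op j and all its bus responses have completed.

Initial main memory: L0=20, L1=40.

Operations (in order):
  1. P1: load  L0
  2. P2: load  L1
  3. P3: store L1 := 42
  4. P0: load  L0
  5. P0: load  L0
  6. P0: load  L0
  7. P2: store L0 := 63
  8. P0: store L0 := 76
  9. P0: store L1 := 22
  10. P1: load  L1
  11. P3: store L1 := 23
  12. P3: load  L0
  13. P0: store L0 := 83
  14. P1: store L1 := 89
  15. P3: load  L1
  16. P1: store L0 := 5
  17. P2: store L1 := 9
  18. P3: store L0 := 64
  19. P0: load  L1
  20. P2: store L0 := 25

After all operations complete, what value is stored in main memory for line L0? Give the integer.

[1] P1: load  L0 | P0:I, P1:S(20), P2:I, P3:I | bus: BusRd
[2] P2: load  L1 | P0:I, P1:I, P2:S(40), P3:I | bus: BusRd
[3] P3: store L1 := 42 | P0:I, P1:I, P2:I, P3:M(42) | bus: BusRdX
[4] P0: load  L0 | P0:S(20), P1:S(20), P2:I, P3:I | bus: BusRd
[5] P0: load  L0 | P0:S(20), P1:S(20), P2:I, P3:I | bus: none
[6] P0: load  L0 | P0:S(20), P1:S(20), P2:I, P3:I | bus: none
[7] P2: store L0 := 63 | P0:I, P1:I, P2:M(63), P3:I | bus: BusRdX
[8] P0: store L0 := 76 | P0:M(76), P1:I, P2:I, P3:I | bus: BusRdX,Flush
[9] P0: store L1 := 22 | P0:M(22), P1:I, P2:I, P3:I | bus: BusRdX,Flush
[10] P1: load  L1 | P0:S(22), P1:S(22), P2:I, P3:I | bus: BusRd,Flush
[11] P3: store L1 := 23 | P0:I, P1:I, P2:I, P3:M(23) | bus: BusRdX
[12] P3: load  L0 | P0:S(76), P1:I, P2:I, P3:S(76) | bus: BusRd,Flush
[13] P0: store L0 := 83 | P0:M(83), P1:I, P2:I, P3:I | bus: BusRdX
[14] P1: store L1 := 89 | P0:I, P1:M(89), P2:I, P3:I | bus: BusRdX,Flush
[15] P3: load  L1 | P0:I, P1:S(89), P2:I, P3:S(89) | bus: BusRd,Flush
[16] P1: store L0 := 5 | P0:I, P1:M(5), P2:I, P3:I | bus: BusRdX,Flush
[17] P2: store L1 := 9 | P0:I, P1:I, P2:M(9), P3:I | bus: BusRdX
[18] P3: store L0 := 64 | P0:I, P1:I, P2:I, P3:M(64) | bus: BusRdX,Flush
[19] P0: load  L1 | P0:S(9), P1:I, P2:S(9), P3:I | bus: BusRd,Flush
[20] P2: store L0 := 25 | P0:I, P1:I, P2:M(25), P3:I | bus: BusRdX,Flush

memory[L0] = 64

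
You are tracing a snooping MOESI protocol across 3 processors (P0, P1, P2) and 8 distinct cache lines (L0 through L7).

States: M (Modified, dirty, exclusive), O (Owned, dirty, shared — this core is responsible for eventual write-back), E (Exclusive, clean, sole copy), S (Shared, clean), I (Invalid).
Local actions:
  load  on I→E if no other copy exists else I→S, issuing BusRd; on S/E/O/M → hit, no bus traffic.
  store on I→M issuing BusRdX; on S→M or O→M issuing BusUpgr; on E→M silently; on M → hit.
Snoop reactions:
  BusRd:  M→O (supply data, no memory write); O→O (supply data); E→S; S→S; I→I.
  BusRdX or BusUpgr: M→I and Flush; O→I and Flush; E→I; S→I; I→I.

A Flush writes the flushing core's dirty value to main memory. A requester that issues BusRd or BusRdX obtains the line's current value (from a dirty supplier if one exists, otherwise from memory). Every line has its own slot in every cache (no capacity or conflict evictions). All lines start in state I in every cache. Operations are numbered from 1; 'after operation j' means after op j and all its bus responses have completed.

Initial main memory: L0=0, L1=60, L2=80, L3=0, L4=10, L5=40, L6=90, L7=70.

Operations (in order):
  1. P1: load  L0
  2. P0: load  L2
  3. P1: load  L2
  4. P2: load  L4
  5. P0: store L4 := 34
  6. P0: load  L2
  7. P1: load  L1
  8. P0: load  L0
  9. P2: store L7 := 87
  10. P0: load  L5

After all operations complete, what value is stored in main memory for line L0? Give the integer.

memory[L0] = 0

  op1 P1: load  L0 → I/E/I on L0; bus BusRd; mem=0
  op2 P0: load  L2 → E/I/I on L2; bus BusRd; mem=80
  op3 P1: load  L2 → S/S/I on L2; bus BusRd; mem=80
  op4 P2: load  L4 → I/I/E on L4; bus BusRd; mem=10
  op5 P0: store L4 := 34 → M/I/I on L4; bus BusRdX; mem=10
  op6 P0: load  L2 → S/S/I on L2; bus (none); mem=80
  op7 P1: load  L1 → I/E/I on L1; bus BusRd; mem=60
  op8 P0: load  L0 → S/S/I on L0; bus BusRd; mem=0
  op9 P2: store L7 := 87 → I/I/M on L7; bus BusRdX; mem=70
  op10 P0: load  L5 → E/I/I on L5; bus BusRd; mem=40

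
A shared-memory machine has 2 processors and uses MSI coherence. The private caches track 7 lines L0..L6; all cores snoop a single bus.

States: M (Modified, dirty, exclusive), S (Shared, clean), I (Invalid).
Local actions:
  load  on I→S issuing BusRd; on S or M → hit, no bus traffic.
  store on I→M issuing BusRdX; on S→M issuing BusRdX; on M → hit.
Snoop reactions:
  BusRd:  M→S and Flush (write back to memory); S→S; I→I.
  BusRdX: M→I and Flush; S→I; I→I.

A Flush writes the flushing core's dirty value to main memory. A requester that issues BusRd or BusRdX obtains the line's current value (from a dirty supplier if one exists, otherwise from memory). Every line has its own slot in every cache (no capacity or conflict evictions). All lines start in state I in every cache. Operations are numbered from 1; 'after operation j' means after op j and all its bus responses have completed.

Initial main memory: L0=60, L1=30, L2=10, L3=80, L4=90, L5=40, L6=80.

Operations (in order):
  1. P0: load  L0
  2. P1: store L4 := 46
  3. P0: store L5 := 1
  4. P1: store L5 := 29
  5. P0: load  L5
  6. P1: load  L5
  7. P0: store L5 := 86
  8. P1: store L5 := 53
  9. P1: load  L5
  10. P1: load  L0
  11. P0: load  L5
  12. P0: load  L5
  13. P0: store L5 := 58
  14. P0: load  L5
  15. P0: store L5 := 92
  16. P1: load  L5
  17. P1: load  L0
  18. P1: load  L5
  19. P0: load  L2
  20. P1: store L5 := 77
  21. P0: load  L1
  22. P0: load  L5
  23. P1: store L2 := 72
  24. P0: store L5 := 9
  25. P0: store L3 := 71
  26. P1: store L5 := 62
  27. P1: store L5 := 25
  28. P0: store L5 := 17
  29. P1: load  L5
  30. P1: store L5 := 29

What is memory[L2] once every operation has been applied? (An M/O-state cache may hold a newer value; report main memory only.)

memory[L2] = 10

1. P0: load  L0  bus=[BusRd]  L0: P0=S P1=I  mem[L0]=60
2. P1: store L4 := 46  bus=[BusRdX]  L4: P0=I P1=M  mem[L4]=90
3. P0: store L5 := 1  bus=[BusRdX]  L5: P0=M P1=I  mem[L5]=40
4. P1: store L5 := 29  bus=[BusRdX,Flush]  L5: P0=I P1=M  mem[L5]=1
5. P0: load  L5  bus=[BusRd,Flush]  L5: P0=S P1=S  mem[L5]=29
6. P1: load  L5  bus=[-]  L5: P0=S P1=S  mem[L5]=29
7. P0: store L5 := 86  bus=[BusRdX]  L5: P0=M P1=I  mem[L5]=29
8. P1: store L5 := 53  bus=[BusRdX,Flush]  L5: P0=I P1=M  mem[L5]=86
9. P1: load  L5  bus=[-]  L5: P0=I P1=M  mem[L5]=86
10. P1: load  L0  bus=[BusRd]  L0: P0=S P1=S  mem[L0]=60
11. P0: load  L5  bus=[BusRd,Flush]  L5: P0=S P1=S  mem[L5]=53
12. P0: load  L5  bus=[-]  L5: P0=S P1=S  mem[L5]=53
13. P0: store L5 := 58  bus=[BusRdX]  L5: P0=M P1=I  mem[L5]=53
14. P0: load  L5  bus=[-]  L5: P0=M P1=I  mem[L5]=53
15. P0: store L5 := 92  bus=[-]  L5: P0=M P1=I  mem[L5]=53
16. P1: load  L5  bus=[BusRd,Flush]  L5: P0=S P1=S  mem[L5]=92
17. P1: load  L0  bus=[-]  L0: P0=S P1=S  mem[L0]=60
18. P1: load  L5  bus=[-]  L5: P0=S P1=S  mem[L5]=92
19. P0: load  L2  bus=[BusRd]  L2: P0=S P1=I  mem[L2]=10
20. P1: store L5 := 77  bus=[BusRdX]  L5: P0=I P1=M  mem[L5]=92
21. P0: load  L1  bus=[BusRd]  L1: P0=S P1=I  mem[L1]=30
22. P0: load  L5  bus=[BusRd,Flush]  L5: P0=S P1=S  mem[L5]=77
23. P1: store L2 := 72  bus=[BusRdX]  L2: P0=I P1=M  mem[L2]=10
24. P0: store L5 := 9  bus=[BusRdX]  L5: P0=M P1=I  mem[L5]=77
25. P0: store L3 := 71  bus=[BusRdX]  L3: P0=M P1=I  mem[L3]=80
26. P1: store L5 := 62  bus=[BusRdX,Flush]  L5: P0=I P1=M  mem[L5]=9
27. P1: store L5 := 25  bus=[-]  L5: P0=I P1=M  mem[L5]=9
28. P0: store L5 := 17  bus=[BusRdX,Flush]  L5: P0=M P1=I  mem[L5]=25
29. P1: load  L5  bus=[BusRd,Flush]  L5: P0=S P1=S  mem[L5]=17
30. P1: store L5 := 29  bus=[BusRdX]  L5: P0=I P1=M  mem[L5]=17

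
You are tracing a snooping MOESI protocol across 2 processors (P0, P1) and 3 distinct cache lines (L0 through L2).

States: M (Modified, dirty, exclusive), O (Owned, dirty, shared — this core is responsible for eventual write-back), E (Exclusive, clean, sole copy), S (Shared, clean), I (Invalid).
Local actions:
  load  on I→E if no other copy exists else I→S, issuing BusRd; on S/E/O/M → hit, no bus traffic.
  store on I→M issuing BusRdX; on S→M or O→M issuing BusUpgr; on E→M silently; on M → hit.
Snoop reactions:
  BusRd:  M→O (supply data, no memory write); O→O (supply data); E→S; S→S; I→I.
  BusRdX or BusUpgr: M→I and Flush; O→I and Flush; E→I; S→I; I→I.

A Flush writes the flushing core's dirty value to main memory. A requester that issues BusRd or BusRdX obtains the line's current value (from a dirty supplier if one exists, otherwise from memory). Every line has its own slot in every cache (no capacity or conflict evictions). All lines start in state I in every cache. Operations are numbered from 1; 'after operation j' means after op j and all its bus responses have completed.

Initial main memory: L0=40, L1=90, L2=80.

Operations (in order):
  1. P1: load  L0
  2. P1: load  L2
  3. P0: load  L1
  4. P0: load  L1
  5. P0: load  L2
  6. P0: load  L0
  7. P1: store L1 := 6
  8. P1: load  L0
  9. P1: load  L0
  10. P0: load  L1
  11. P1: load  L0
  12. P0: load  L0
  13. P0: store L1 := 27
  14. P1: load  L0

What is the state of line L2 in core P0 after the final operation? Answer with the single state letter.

state = S

step 1: P1: load  L0  ⟶  IE  (L0)  txn=BusRd  M[L0]=40
step 2: P1: load  L2  ⟶  IE  (L2)  txn=BusRd  M[L2]=80
step 3: P0: load  L1  ⟶  EI  (L1)  txn=BusRd  M[L1]=90
step 4: P0: load  L1  ⟶  EI  (L1)  txn=∅  M[L1]=90
step 5: P0: load  L2  ⟶  SS  (L2)  txn=BusRd  M[L2]=80
step 6: P0: load  L0  ⟶  SS  (L0)  txn=BusRd  M[L0]=40
step 7: P1: store L1 := 6  ⟶  IM  (L1)  txn=BusRdX  M[L1]=90
step 8: P1: load  L0  ⟶  SS  (L0)  txn=∅  M[L0]=40
step 9: P1: load  L0  ⟶  SS  (L0)  txn=∅  M[L0]=40
step 10: P0: load  L1  ⟶  SO  (L1)  txn=BusRd  M[L1]=90
step 11: P1: load  L0  ⟶  SS  (L0)  txn=∅  M[L0]=40
step 12: P0: load  L0  ⟶  SS  (L0)  txn=∅  M[L0]=40
step 13: P0: store L1 := 27  ⟶  MI  (L1)  txn=BusUpgr+Flush  M[L1]=6
step 14: P1: load  L0  ⟶  SS  (L0)  txn=∅  M[L0]=40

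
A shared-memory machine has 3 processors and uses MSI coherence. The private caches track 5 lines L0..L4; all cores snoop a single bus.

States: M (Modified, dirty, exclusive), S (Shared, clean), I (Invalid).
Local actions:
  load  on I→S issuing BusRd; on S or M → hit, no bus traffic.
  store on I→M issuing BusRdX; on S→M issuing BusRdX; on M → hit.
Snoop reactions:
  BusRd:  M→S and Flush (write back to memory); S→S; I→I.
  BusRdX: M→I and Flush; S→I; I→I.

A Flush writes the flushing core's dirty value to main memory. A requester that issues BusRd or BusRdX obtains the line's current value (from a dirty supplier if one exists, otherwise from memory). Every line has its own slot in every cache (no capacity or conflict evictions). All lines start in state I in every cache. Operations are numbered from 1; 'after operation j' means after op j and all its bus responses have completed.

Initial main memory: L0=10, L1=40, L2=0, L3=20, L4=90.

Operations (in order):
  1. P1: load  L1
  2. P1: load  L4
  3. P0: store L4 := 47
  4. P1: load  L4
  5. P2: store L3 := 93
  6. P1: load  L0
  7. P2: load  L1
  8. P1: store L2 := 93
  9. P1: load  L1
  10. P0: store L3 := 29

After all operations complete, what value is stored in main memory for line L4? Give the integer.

  op1 P1: load  L1 → I/S/I on L1; bus BusRd; mem=40
  op2 P1: load  L4 → I/S/I on L4; bus BusRd; mem=90
  op3 P0: store L4 := 47 → M/I/I on L4; bus BusRdX; mem=90
  op4 P1: load  L4 → S/S/I on L4; bus BusRd Flush; mem=47
  op5 P2: store L3 := 93 → I/I/M on L3; bus BusRdX; mem=20
  op6 P1: load  L0 → I/S/I on L0; bus BusRd; mem=10
  op7 P2: load  L1 → I/S/S on L1; bus BusRd; mem=40
  op8 P1: store L2 := 93 → I/M/I on L2; bus BusRdX; mem=0
  op9 P1: load  L1 → I/S/S on L1; bus (none); mem=40
  op10 P0: store L3 := 29 → M/I/I on L3; bus BusRdX Flush; mem=93

memory[L4] = 47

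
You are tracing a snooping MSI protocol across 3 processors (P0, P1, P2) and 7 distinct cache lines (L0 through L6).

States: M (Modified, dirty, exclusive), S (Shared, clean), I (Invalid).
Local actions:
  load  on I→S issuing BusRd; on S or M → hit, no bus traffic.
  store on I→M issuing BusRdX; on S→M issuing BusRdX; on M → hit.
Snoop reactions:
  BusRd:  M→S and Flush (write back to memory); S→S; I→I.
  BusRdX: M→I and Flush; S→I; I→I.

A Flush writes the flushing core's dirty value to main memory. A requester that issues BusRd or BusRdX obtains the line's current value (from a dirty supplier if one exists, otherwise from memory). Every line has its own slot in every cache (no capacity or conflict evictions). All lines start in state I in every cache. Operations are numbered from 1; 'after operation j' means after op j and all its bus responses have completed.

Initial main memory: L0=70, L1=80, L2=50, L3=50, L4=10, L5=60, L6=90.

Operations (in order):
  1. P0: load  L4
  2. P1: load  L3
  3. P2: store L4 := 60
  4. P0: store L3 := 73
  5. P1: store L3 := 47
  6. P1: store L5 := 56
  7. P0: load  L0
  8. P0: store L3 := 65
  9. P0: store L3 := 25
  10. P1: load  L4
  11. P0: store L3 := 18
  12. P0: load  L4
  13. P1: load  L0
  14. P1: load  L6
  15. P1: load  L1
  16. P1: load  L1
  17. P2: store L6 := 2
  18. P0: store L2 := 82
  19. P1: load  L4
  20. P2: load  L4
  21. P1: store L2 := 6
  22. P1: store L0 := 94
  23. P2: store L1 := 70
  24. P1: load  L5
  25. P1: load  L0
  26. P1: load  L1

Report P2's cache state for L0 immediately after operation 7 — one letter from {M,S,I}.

1. P0: load  L4  bus=[BusRd]  L4: P0=S P1=I P2=I  mem[L4]=10
2. P1: load  L3  bus=[BusRd]  L3: P0=I P1=S P2=I  mem[L3]=50
3. P2: store L4 := 60  bus=[BusRdX]  L4: P0=I P1=I P2=M  mem[L4]=10
4. P0: store L3 := 73  bus=[BusRdX]  L3: P0=M P1=I P2=I  mem[L3]=50
5. P1: store L3 := 47  bus=[BusRdX,Flush]  L3: P0=I P1=M P2=I  mem[L3]=73
6. P1: store L5 := 56  bus=[BusRdX]  L5: P0=I P1=M P2=I  mem[L5]=60
7. P0: load  L0  bus=[BusRd]  L0: P0=S P1=I P2=I  mem[L0]=70
8. P0: store L3 := 65  bus=[BusRdX,Flush]  L3: P0=M P1=I P2=I  mem[L3]=47
9. P0: store L3 := 25  bus=[-]  L3: P0=M P1=I P2=I  mem[L3]=47
10. P1: load  L4  bus=[BusRd,Flush]  L4: P0=I P1=S P2=S  mem[L4]=60
11. P0: store L3 := 18  bus=[-]  L3: P0=M P1=I P2=I  mem[L3]=47
12. P0: load  L4  bus=[BusRd]  L4: P0=S P1=S P2=S  mem[L4]=60
13. P1: load  L0  bus=[BusRd]  L0: P0=S P1=S P2=I  mem[L0]=70
14. P1: load  L6  bus=[BusRd]  L6: P0=I P1=S P2=I  mem[L6]=90
15. P1: load  L1  bus=[BusRd]  L1: P0=I P1=S P2=I  mem[L1]=80
16. P1: load  L1  bus=[-]  L1: P0=I P1=S P2=I  mem[L1]=80
17. P2: store L6 := 2  bus=[BusRdX]  L6: P0=I P1=I P2=M  mem[L6]=90
18. P0: store L2 := 82  bus=[BusRdX]  L2: P0=M P1=I P2=I  mem[L2]=50
19. P1: load  L4  bus=[-]  L4: P0=S P1=S P2=S  mem[L4]=60
20. P2: load  L4  bus=[-]  L4: P0=S P1=S P2=S  mem[L4]=60
21. P1: store L2 := 6  bus=[BusRdX,Flush]  L2: P0=I P1=M P2=I  mem[L2]=82
22. P1: store L0 := 94  bus=[BusRdX]  L0: P0=I P1=M P2=I  mem[L0]=70
23. P2: store L1 := 70  bus=[BusRdX]  L1: P0=I P1=I P2=M  mem[L1]=80
24. P1: load  L5  bus=[-]  L5: P0=I P1=M P2=I  mem[L5]=60
25. P1: load  L0  bus=[-]  L0: P0=I P1=M P2=I  mem[L0]=70
26. P1: load  L1  bus=[BusRd,Flush]  L1: P0=I P1=S P2=S  mem[L1]=70

state = I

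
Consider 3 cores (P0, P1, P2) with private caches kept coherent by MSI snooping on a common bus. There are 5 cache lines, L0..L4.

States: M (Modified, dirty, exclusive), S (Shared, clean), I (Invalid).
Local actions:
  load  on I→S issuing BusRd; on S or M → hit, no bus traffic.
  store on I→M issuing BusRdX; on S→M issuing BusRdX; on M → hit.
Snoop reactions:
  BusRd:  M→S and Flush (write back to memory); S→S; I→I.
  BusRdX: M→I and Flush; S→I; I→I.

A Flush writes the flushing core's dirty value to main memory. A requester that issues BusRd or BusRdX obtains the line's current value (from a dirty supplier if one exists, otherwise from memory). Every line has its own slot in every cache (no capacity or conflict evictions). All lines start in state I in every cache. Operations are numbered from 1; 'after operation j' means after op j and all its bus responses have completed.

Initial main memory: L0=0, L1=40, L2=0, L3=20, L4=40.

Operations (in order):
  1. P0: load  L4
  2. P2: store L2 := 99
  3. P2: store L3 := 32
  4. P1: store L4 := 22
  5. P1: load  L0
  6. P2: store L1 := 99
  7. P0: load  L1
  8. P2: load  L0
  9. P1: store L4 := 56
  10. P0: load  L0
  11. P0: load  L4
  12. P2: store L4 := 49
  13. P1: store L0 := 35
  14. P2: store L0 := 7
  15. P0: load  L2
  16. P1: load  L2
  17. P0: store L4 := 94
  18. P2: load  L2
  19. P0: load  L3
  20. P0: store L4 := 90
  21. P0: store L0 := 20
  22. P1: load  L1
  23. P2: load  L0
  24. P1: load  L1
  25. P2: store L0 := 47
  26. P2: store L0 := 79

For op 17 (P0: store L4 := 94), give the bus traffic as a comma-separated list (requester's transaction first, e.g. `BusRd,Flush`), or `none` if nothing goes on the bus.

1. P0: load  L4  bus=[BusRd]  L4: P0=S P1=I P2=I  mem[L4]=40
2. P2: store L2 := 99  bus=[BusRdX]  L2: P0=I P1=I P2=M  mem[L2]=0
3. P2: store L3 := 32  bus=[BusRdX]  L3: P0=I P1=I P2=M  mem[L3]=20
4. P1: store L4 := 22  bus=[BusRdX]  L4: P0=I P1=M P2=I  mem[L4]=40
5. P1: load  L0  bus=[BusRd]  L0: P0=I P1=S P2=I  mem[L0]=0
6. P2: store L1 := 99  bus=[BusRdX]  L1: P0=I P1=I P2=M  mem[L1]=40
7. P0: load  L1  bus=[BusRd,Flush]  L1: P0=S P1=I P2=S  mem[L1]=99
8. P2: load  L0  bus=[BusRd]  L0: P0=I P1=S P2=S  mem[L0]=0
9. P1: store L4 := 56  bus=[-]  L4: P0=I P1=M P2=I  mem[L4]=40
10. P0: load  L0  bus=[BusRd]  L0: P0=S P1=S P2=S  mem[L0]=0
11. P0: load  L4  bus=[BusRd,Flush]  L4: P0=S P1=S P2=I  mem[L4]=56
12. P2: store L4 := 49  bus=[BusRdX]  L4: P0=I P1=I P2=M  mem[L4]=56
13. P1: store L0 := 35  bus=[BusRdX]  L0: P0=I P1=M P2=I  mem[L0]=0
14. P2: store L0 := 7  bus=[BusRdX,Flush]  L0: P0=I P1=I P2=M  mem[L0]=35
15. P0: load  L2  bus=[BusRd,Flush]  L2: P0=S P1=I P2=S  mem[L2]=99
16. P1: load  L2  bus=[BusRd]  L2: P0=S P1=S P2=S  mem[L2]=99
17. P0: store L4 := 94  bus=[BusRdX,Flush]  L4: P0=M P1=I P2=I  mem[L4]=49
18. P2: load  L2  bus=[-]  L2: P0=S P1=S P2=S  mem[L2]=99
19. P0: load  L3  bus=[BusRd,Flush]  L3: P0=S P1=I P2=S  mem[L3]=32
20. P0: store L4 := 90  bus=[-]  L4: P0=M P1=I P2=I  mem[L4]=49
21. P0: store L0 := 20  bus=[BusRdX,Flush]  L0: P0=M P1=I P2=I  mem[L0]=7
22. P1: load  L1  bus=[BusRd]  L1: P0=S P1=S P2=S  mem[L1]=99
23. P2: load  L0  bus=[BusRd,Flush]  L0: P0=S P1=I P2=S  mem[L0]=20
24. P1: load  L1  bus=[-]  L1: P0=S P1=S P2=S  mem[L1]=99
25. P2: store L0 := 47  bus=[BusRdX]  L0: P0=I P1=I P2=M  mem[L0]=20
26. P2: store L0 := 79  bus=[-]  L0: P0=I P1=I P2=M  mem[L0]=20

bus = BusRdX,Flush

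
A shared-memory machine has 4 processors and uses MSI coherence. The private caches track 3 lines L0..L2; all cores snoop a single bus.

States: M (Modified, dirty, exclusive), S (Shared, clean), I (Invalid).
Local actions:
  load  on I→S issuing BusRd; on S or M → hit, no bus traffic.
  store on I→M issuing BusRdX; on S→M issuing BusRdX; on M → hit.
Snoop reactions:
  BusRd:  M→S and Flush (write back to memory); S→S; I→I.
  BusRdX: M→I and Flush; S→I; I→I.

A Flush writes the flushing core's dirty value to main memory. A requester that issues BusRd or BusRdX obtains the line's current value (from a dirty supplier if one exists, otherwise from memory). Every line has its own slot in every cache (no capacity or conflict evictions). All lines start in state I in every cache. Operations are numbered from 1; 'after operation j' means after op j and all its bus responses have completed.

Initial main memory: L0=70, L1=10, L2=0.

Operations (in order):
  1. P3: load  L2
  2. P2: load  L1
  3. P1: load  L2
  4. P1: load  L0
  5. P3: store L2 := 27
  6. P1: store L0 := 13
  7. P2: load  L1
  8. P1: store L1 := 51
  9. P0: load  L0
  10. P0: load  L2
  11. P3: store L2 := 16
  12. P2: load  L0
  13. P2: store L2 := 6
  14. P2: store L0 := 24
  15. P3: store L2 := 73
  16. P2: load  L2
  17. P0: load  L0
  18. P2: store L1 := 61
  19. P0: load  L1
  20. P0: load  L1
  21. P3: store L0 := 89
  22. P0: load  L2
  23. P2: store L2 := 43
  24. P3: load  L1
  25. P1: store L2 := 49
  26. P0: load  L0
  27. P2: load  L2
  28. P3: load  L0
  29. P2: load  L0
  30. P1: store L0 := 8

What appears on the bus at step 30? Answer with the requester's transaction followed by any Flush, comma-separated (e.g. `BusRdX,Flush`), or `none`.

  op1 P3: load  L2 → I/I/I/S on L2; bus BusRd; mem=0
  op2 P2: load  L1 → I/I/S/I on L1; bus BusRd; mem=10
  op3 P1: load  L2 → I/S/I/S on L2; bus BusRd; mem=0
  op4 P1: load  L0 → I/S/I/I on L0; bus BusRd; mem=70
  op5 P3: store L2 := 27 → I/I/I/M on L2; bus BusRdX; mem=0
  op6 P1: store L0 := 13 → I/M/I/I on L0; bus BusRdX; mem=70
  op7 P2: load  L1 → I/I/S/I on L1; bus (none); mem=10
  op8 P1: store L1 := 51 → I/M/I/I on L1; bus BusRdX; mem=10
  op9 P0: load  L0 → S/S/I/I on L0; bus BusRd Flush; mem=13
  op10 P0: load  L2 → S/I/I/S on L2; bus BusRd Flush; mem=27
  op11 P3: store L2 := 16 → I/I/I/M on L2; bus BusRdX; mem=27
  op12 P2: load  L0 → S/S/S/I on L0; bus BusRd; mem=13
  op13 P2: store L2 := 6 → I/I/M/I on L2; bus BusRdX Flush; mem=16
  op14 P2: store L0 := 24 → I/I/M/I on L0; bus BusRdX; mem=13
  op15 P3: store L2 := 73 → I/I/I/M on L2; bus BusRdX Flush; mem=6
  op16 P2: load  L2 → I/I/S/S on L2; bus BusRd Flush; mem=73
  op17 P0: load  L0 → S/I/S/I on L0; bus BusRd Flush; mem=24
  op18 P2: store L1 := 61 → I/I/M/I on L1; bus BusRdX Flush; mem=51
  op19 P0: load  L1 → S/I/S/I on L1; bus BusRd Flush; mem=61
  op20 P0: load  L1 → S/I/S/I on L1; bus (none); mem=61
  op21 P3: store L0 := 89 → I/I/I/M on L0; bus BusRdX; mem=24
  op22 P0: load  L2 → S/I/S/S on L2; bus BusRd; mem=73
  op23 P2: store L2 := 43 → I/I/M/I on L2; bus BusRdX; mem=73
  op24 P3: load  L1 → S/I/S/S on L1; bus BusRd; mem=61
  op25 P1: store L2 := 49 → I/M/I/I on L2; bus BusRdX Flush; mem=43
  op26 P0: load  L0 → S/I/I/S on L0; bus BusRd Flush; mem=89
  op27 P2: load  L2 → I/S/S/I on L2; bus BusRd Flush; mem=49
  op28 P3: load  L0 → S/I/I/S on L0; bus (none); mem=89
  op29 P2: load  L0 → S/I/S/S on L0; bus BusRd; mem=89
  op30 P1: store L0 := 8 → I/M/I/I on L0; bus BusRdX; mem=89

bus = BusRdX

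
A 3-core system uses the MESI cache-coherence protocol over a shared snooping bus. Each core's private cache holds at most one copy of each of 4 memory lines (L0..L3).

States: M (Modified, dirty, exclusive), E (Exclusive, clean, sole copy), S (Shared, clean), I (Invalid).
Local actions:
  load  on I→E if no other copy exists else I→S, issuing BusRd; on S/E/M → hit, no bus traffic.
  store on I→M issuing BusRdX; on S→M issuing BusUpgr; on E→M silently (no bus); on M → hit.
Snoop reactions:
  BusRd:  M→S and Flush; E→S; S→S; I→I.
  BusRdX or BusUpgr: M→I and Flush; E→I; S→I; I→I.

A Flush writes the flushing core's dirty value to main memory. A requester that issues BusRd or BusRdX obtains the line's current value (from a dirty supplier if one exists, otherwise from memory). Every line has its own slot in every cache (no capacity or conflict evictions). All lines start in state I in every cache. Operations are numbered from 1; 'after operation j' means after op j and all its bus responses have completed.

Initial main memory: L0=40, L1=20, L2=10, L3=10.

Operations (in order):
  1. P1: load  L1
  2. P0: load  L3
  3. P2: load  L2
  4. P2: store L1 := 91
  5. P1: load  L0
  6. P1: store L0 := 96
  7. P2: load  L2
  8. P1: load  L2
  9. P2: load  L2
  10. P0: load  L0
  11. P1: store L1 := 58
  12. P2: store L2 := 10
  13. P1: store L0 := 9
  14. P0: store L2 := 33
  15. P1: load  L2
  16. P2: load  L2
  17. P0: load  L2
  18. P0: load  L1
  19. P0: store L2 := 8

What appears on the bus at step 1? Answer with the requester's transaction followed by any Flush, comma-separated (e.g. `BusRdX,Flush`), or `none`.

bus = BusRd

1. P1: load  L1  bus=[BusRd]  L1: P0=I P1=E P2=I  mem[L1]=20
2. P0: load  L3  bus=[BusRd]  L3: P0=E P1=I P2=I  mem[L3]=10
3. P2: load  L2  bus=[BusRd]  L2: P0=I P1=I P2=E  mem[L2]=10
4. P2: store L1 := 91  bus=[BusRdX]  L1: P0=I P1=I P2=M  mem[L1]=20
5. P1: load  L0  bus=[BusRd]  L0: P0=I P1=E P2=I  mem[L0]=40
6. P1: store L0 := 96  bus=[-]  L0: P0=I P1=M P2=I  mem[L0]=40
7. P2: load  L2  bus=[-]  L2: P0=I P1=I P2=E  mem[L2]=10
8. P1: load  L2  bus=[BusRd]  L2: P0=I P1=S P2=S  mem[L2]=10
9. P2: load  L2  bus=[-]  L2: P0=I P1=S P2=S  mem[L2]=10
10. P0: load  L0  bus=[BusRd,Flush]  L0: P0=S P1=S P2=I  mem[L0]=96
11. P1: store L1 := 58  bus=[BusRdX,Flush]  L1: P0=I P1=M P2=I  mem[L1]=91
12. P2: store L2 := 10  bus=[BusUpgr]  L2: P0=I P1=I P2=M  mem[L2]=10
13. P1: store L0 := 9  bus=[BusUpgr]  L0: P0=I P1=M P2=I  mem[L0]=96
14. P0: store L2 := 33  bus=[BusRdX,Flush]  L2: P0=M P1=I P2=I  mem[L2]=10
15. P1: load  L2  bus=[BusRd,Flush]  L2: P0=S P1=S P2=I  mem[L2]=33
16. P2: load  L2  bus=[BusRd]  L2: P0=S P1=S P2=S  mem[L2]=33
17. P0: load  L2  bus=[-]  L2: P0=S P1=S P2=S  mem[L2]=33
18. P0: load  L1  bus=[BusRd,Flush]  L1: P0=S P1=S P2=I  mem[L1]=58
19. P0: store L2 := 8  bus=[BusUpgr]  L2: P0=M P1=I P2=I  mem[L2]=33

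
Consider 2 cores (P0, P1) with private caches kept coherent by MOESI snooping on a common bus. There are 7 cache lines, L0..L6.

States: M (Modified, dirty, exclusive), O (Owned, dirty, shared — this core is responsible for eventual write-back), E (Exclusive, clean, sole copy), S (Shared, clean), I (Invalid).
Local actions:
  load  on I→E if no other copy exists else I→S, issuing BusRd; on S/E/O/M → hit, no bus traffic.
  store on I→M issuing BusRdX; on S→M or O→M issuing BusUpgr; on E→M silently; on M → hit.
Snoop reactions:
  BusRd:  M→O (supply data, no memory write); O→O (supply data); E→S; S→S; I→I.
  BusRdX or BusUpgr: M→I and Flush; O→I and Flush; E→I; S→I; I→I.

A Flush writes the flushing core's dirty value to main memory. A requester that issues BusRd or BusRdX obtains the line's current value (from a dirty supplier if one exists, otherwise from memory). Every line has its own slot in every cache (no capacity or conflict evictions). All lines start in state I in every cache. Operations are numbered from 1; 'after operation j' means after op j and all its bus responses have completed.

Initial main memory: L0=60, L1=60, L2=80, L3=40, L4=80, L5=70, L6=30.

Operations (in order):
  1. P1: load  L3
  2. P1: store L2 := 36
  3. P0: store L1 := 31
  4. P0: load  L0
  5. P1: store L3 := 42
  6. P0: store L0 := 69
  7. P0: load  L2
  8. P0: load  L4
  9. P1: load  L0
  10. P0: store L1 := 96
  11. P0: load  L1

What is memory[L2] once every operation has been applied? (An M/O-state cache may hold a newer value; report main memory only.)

memory[L2] = 80

  op1 P1: load  L3 → I/E on L3; bus BusRd; mem=40
  op2 P1: store L2 := 36 → I/M on L2; bus BusRdX; mem=80
  op3 P0: store L1 := 31 → M/I on L1; bus BusRdX; mem=60
  op4 P0: load  L0 → E/I on L0; bus BusRd; mem=60
  op5 P1: store L3 := 42 → I/M on L3; bus (none); mem=40
  op6 P0: store L0 := 69 → M/I on L0; bus (none); mem=60
  op7 P0: load  L2 → S/O on L2; bus BusRd; mem=80
  op8 P0: load  L4 → E/I on L4; bus BusRd; mem=80
  op9 P1: load  L0 → O/S on L0; bus BusRd; mem=60
  op10 P0: store L1 := 96 → M/I on L1; bus (none); mem=60
  op11 P0: load  L1 → M/I on L1; bus (none); mem=60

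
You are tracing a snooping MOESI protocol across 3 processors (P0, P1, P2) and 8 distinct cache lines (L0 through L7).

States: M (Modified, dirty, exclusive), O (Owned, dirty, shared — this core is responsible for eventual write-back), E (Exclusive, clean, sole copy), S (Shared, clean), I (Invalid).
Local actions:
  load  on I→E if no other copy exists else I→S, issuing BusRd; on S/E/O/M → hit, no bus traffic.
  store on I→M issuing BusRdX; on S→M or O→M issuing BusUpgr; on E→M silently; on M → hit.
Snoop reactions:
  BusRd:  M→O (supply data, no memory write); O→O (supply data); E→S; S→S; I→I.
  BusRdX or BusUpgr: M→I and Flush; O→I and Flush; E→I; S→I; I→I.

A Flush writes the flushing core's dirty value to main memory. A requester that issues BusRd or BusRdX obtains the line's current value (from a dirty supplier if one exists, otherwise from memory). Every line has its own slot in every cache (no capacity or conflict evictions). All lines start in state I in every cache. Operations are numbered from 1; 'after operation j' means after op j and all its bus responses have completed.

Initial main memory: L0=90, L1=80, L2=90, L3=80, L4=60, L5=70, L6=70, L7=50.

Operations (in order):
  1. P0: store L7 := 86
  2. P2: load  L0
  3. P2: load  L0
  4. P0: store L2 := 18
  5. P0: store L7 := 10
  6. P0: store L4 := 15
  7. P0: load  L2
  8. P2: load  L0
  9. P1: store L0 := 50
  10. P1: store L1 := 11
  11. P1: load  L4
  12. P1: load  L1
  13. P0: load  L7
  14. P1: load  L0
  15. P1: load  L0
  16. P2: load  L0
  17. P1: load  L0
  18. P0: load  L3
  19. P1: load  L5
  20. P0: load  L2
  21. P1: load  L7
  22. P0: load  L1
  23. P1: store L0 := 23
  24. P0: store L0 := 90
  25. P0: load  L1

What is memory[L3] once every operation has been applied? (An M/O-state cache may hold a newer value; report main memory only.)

[1] P0: store L7 := 86 | P0:M(86), P1:I, P2:I | bus: BusRdX
[2] P2: load  L0 | P0:I, P1:I, P2:E(90) | bus: BusRd
[3] P2: load  L0 | P0:I, P1:I, P2:E(90) | bus: none
[4] P0: store L2 := 18 | P0:M(18), P1:I, P2:I | bus: BusRdX
[5] P0: store L7 := 10 | P0:M(10), P1:I, P2:I | bus: none
[6] P0: store L4 := 15 | P0:M(15), P1:I, P2:I | bus: BusRdX
[7] P0: load  L2 | P0:M(18), P1:I, P2:I | bus: none
[8] P2: load  L0 | P0:I, P1:I, P2:E(90) | bus: none
[9] P1: store L0 := 50 | P0:I, P1:M(50), P2:I | bus: BusRdX
[10] P1: store L1 := 11 | P0:I, P1:M(11), P2:I | bus: BusRdX
[11] P1: load  L4 | P0:O(15), P1:S(15), P2:I | bus: BusRd
[12] P1: load  L1 | P0:I, P1:M(11), P2:I | bus: none
[13] P0: load  L7 | P0:M(10), P1:I, P2:I | bus: none
[14] P1: load  L0 | P0:I, P1:M(50), P2:I | bus: none
[15] P1: load  L0 | P0:I, P1:M(50), P2:I | bus: none
[16] P2: load  L0 | P0:I, P1:O(50), P2:S(50) | bus: BusRd
[17] P1: load  L0 | P0:I, P1:O(50), P2:S(50) | bus: none
[18] P0: load  L3 | P0:E(80), P1:I, P2:I | bus: BusRd
[19] P1: load  L5 | P0:I, P1:E(70), P2:I | bus: BusRd
[20] P0: load  L2 | P0:M(18), P1:I, P2:I | bus: none
[21] P1: load  L7 | P0:O(10), P1:S(10), P2:I | bus: BusRd
[22] P0: load  L1 | P0:S(11), P1:O(11), P2:I | bus: BusRd
[23] P1: store L0 := 23 | P0:I, P1:M(23), P2:I | bus: BusUpgr
[24] P0: store L0 := 90 | P0:M(90), P1:I, P2:I | bus: BusRdX,Flush
[25] P0: load  L1 | P0:S(11), P1:O(11), P2:I | bus: none

memory[L3] = 80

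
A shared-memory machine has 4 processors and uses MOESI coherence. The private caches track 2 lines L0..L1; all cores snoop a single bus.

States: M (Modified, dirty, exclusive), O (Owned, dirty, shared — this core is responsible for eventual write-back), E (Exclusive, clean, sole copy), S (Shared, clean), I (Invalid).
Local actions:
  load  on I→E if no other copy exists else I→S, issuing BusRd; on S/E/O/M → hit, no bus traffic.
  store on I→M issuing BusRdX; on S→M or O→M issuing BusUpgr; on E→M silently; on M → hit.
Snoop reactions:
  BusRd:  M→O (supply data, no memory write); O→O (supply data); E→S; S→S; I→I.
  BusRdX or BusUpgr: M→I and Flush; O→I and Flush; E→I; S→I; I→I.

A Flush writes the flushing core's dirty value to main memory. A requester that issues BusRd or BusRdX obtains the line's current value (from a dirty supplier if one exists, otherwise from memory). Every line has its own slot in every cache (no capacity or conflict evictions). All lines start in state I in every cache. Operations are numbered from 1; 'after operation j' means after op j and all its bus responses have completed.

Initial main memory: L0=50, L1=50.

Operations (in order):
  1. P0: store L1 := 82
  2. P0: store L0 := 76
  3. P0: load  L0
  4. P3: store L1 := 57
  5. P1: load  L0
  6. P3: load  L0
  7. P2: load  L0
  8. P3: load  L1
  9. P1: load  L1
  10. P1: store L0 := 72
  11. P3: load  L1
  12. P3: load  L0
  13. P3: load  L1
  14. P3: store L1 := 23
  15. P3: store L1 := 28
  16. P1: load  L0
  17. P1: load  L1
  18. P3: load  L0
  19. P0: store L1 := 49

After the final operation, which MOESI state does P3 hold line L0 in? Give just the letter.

state = S

  op1 P0: store L1 := 82 → M/I/I/I on L1; bus BusRdX; mem=50
  op2 P0: store L0 := 76 → M/I/I/I on L0; bus BusRdX; mem=50
  op3 P0: load  L0 → M/I/I/I on L0; bus (none); mem=50
  op4 P3: store L1 := 57 → I/I/I/M on L1; bus BusRdX Flush; mem=82
  op5 P1: load  L0 → O/S/I/I on L0; bus BusRd; mem=50
  op6 P3: load  L0 → O/S/I/S on L0; bus BusRd; mem=50
  op7 P2: load  L0 → O/S/S/S on L0; bus BusRd; mem=50
  op8 P3: load  L1 → I/I/I/M on L1; bus (none); mem=82
  op9 P1: load  L1 → I/S/I/O on L1; bus BusRd; mem=82
  op10 P1: store L0 := 72 → I/M/I/I on L0; bus BusUpgr Flush; mem=76
  op11 P3: load  L1 → I/S/I/O on L1; bus (none); mem=82
  op12 P3: load  L0 → I/O/I/S on L0; bus BusRd; mem=76
  op13 P3: load  L1 → I/S/I/O on L1; bus (none); mem=82
  op14 P3: store L1 := 23 → I/I/I/M on L1; bus BusUpgr; mem=82
  op15 P3: store L1 := 28 → I/I/I/M on L1; bus (none); mem=82
  op16 P1: load  L0 → I/O/I/S on L0; bus (none); mem=76
  op17 P1: load  L1 → I/S/I/O on L1; bus BusRd; mem=82
  op18 P3: load  L0 → I/O/I/S on L0; bus (none); mem=76
  op19 P0: store L1 := 49 → M/I/I/I on L1; bus BusRdX Flush; mem=28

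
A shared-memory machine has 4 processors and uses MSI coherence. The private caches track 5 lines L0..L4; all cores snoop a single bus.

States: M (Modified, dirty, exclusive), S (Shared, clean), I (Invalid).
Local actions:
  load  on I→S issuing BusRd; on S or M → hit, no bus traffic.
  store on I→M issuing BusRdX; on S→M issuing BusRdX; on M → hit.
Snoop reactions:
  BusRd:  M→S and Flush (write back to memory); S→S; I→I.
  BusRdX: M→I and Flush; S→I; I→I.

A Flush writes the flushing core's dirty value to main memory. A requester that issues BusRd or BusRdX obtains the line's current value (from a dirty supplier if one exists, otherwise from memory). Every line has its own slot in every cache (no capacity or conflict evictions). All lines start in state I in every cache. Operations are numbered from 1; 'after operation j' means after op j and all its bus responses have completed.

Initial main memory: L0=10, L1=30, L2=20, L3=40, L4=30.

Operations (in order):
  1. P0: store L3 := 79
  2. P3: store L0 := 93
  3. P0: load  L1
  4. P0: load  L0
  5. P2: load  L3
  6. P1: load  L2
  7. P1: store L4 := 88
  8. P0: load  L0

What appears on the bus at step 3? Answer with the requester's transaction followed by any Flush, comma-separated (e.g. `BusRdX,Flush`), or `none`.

  op1 P0: store L3 := 79 → M/I/I/I on L3; bus BusRdX; mem=40
  op2 P3: store L0 := 93 → I/I/I/M on L0; bus BusRdX; mem=10
  op3 P0: load  L1 → S/I/I/I on L1; bus BusRd; mem=30
  op4 P0: load  L0 → S/I/I/S on L0; bus BusRd Flush; mem=93
  op5 P2: load  L3 → S/I/S/I on L3; bus BusRd Flush; mem=79
  op6 P1: load  L2 → I/S/I/I on L2; bus BusRd; mem=20
  op7 P1: store L4 := 88 → I/M/I/I on L4; bus BusRdX; mem=30
  op8 P0: load  L0 → S/I/I/S on L0; bus (none); mem=93

bus = BusRd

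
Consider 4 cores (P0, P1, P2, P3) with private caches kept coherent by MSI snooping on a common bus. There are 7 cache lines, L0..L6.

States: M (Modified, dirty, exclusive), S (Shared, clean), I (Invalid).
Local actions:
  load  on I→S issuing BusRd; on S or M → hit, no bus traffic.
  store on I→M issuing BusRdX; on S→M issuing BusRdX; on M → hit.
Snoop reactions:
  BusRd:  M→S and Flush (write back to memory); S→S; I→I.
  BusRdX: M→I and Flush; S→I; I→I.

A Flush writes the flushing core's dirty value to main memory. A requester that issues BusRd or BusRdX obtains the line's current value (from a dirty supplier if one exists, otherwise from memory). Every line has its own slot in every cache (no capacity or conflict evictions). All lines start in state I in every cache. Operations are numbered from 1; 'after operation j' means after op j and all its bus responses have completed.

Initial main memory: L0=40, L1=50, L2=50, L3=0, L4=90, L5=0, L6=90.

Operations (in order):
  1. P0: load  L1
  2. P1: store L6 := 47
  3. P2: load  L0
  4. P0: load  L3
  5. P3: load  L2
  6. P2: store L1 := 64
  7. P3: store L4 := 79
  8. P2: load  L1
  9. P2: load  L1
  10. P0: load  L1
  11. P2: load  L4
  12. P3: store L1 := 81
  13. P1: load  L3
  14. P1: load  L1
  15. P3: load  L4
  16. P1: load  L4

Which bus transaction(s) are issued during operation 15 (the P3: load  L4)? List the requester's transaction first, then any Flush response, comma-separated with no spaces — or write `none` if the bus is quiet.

bus = none

1. P0: load  L1  bus=[BusRd]  L1: P0=S P1=I P2=I P3=I  mem[L1]=50
2. P1: store L6 := 47  bus=[BusRdX]  L6: P0=I P1=M P2=I P3=I  mem[L6]=90
3. P2: load  L0  bus=[BusRd]  L0: P0=I P1=I P2=S P3=I  mem[L0]=40
4. P0: load  L3  bus=[BusRd]  L3: P0=S P1=I P2=I P3=I  mem[L3]=0
5. P3: load  L2  bus=[BusRd]  L2: P0=I P1=I P2=I P3=S  mem[L2]=50
6. P2: store L1 := 64  bus=[BusRdX]  L1: P0=I P1=I P2=M P3=I  mem[L1]=50
7. P3: store L4 := 79  bus=[BusRdX]  L4: P0=I P1=I P2=I P3=M  mem[L4]=90
8. P2: load  L1  bus=[-]  L1: P0=I P1=I P2=M P3=I  mem[L1]=50
9. P2: load  L1  bus=[-]  L1: P0=I P1=I P2=M P3=I  mem[L1]=50
10. P0: load  L1  bus=[BusRd,Flush]  L1: P0=S P1=I P2=S P3=I  mem[L1]=64
11. P2: load  L4  bus=[BusRd,Flush]  L4: P0=I P1=I P2=S P3=S  mem[L4]=79
12. P3: store L1 := 81  bus=[BusRdX]  L1: P0=I P1=I P2=I P3=M  mem[L1]=64
13. P1: load  L3  bus=[BusRd]  L3: P0=S P1=S P2=I P3=I  mem[L3]=0
14. P1: load  L1  bus=[BusRd,Flush]  L1: P0=I P1=S P2=I P3=S  mem[L1]=81
15. P3: load  L4  bus=[-]  L4: P0=I P1=I P2=S P3=S  mem[L4]=79
16. P1: load  L4  bus=[BusRd]  L4: P0=I P1=S P2=S P3=S  mem[L4]=79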